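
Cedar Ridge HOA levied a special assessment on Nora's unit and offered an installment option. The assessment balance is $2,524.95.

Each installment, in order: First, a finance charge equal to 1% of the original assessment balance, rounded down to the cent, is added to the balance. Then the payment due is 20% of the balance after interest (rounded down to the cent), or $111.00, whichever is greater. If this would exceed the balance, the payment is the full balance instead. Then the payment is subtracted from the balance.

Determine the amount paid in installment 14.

Installment 1: $2,524.95 +$25.24 interest = $2,550.19; pay $510.03 → $2,040.16
Installment 2: $2,040.16 +$25.24 interest = $2,065.40; pay $413.08 → $1,652.32
Installment 3: $1,652.32 +$25.24 interest = $1,677.56; pay $335.51 → $1,342.05
Installment 4: $1,342.05 +$25.24 interest = $1,367.29; pay $273.45 → $1,093.84
Installment 5: $1,093.84 +$25.24 interest = $1,119.08; pay $223.81 → $895.27
Installment 6: $895.27 +$25.24 interest = $920.51; pay $184.10 → $736.41
Installment 7: $736.41 +$25.24 interest = $761.65; pay $152.33 → $609.32
Installment 8: $609.32 +$25.24 interest = $634.56; pay $126.91 → $507.65
Installment 9: $507.65 +$25.24 interest = $532.89; pay $111.00 → $421.89
Installment 10: $421.89 +$25.24 interest = $447.13; pay $111.00 → $336.13
Installment 11: $336.13 +$25.24 interest = $361.37; pay $111.00 → $250.37
Installment 12: $250.37 +$25.24 interest = $275.61; pay $111.00 → $164.61
Installment 13: $164.61 +$25.24 interest = $189.85; pay $111.00 → $78.85
Installment 14: $78.85 +$25.24 interest = $104.09; pay $104.09 → $0.00

$104.09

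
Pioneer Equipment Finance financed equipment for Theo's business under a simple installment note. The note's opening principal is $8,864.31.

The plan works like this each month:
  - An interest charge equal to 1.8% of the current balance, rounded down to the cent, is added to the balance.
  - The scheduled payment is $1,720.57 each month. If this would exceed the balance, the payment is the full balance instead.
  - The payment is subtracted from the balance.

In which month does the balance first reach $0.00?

6

Month 1: opening $8,864.31; interest $159.55 → $9,023.86; payment $1,720.57; balance $7,303.29
Month 2: opening $7,303.29; interest $131.45 → $7,434.74; payment $1,720.57; balance $5,714.17
Month 3: opening $5,714.17; interest $102.85 → $5,817.02; payment $1,720.57; balance $4,096.45
Month 4: opening $4,096.45; interest $73.73 → $4,170.18; payment $1,720.57; balance $2,449.61
Month 5: opening $2,449.61; interest $44.09 → $2,493.70; payment $1,720.57; balance $773.13
Month 6: opening $773.13; interest $13.91 → $787.04; payment $787.04; balance $0.00
Balance reaches $0.00 in month 6.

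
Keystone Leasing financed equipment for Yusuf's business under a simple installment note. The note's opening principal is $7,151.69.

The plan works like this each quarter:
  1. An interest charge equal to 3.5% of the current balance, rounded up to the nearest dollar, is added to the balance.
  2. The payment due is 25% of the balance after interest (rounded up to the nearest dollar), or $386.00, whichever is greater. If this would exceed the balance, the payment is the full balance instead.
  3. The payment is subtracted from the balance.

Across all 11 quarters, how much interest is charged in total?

$1,031.00

Quarter 1: $7,151.69 +$251.00 interest = $7,402.69; pay $1,851.00 → $5,551.69
Quarter 2: $5,551.69 +$195.00 interest = $5,746.69; pay $1,437.00 → $4,309.69
Quarter 3: $4,309.69 +$151.00 interest = $4,460.69; pay $1,116.00 → $3,344.69
Quarter 4: $3,344.69 +$118.00 interest = $3,462.69; pay $866.00 → $2,596.69
Quarter 5: $2,596.69 +$91.00 interest = $2,687.69; pay $672.00 → $2,015.69
Quarter 6: $2,015.69 +$71.00 interest = $2,086.69; pay $522.00 → $1,564.69
Quarter 7: $1,564.69 +$55.00 interest = $1,619.69; pay $405.00 → $1,214.69
Quarter 8: $1,214.69 +$43.00 interest = $1,257.69; pay $386.00 → $871.69
Quarter 9: $871.69 +$31.00 interest = $902.69; pay $386.00 → $516.69
Quarter 10: $516.69 +$19.00 interest = $535.69; pay $386.00 → $149.69
Quarter 11: $149.69 +$6.00 interest = $155.69; pay $155.69 → $0.00
Total interest: $251.00 + $195.00 + $151.00 + $118.00 + $91.00 + $71.00 + $55.00 + $43.00 + $31.00 + $19.00 + $6.00 = $1,031.00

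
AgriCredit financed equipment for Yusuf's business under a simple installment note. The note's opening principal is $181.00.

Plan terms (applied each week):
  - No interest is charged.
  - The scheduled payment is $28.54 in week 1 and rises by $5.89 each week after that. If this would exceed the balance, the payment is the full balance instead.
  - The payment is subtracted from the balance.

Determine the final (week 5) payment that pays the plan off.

Week 1: $181.00 − $28.54 → $152.46
Week 2: $152.46 − $34.43 → $118.03
Week 3: $118.03 − $40.32 → $77.71
Week 4: $77.71 − $46.21 → $31.50
Week 5: $31.50 − $31.50 → $0.00

$31.50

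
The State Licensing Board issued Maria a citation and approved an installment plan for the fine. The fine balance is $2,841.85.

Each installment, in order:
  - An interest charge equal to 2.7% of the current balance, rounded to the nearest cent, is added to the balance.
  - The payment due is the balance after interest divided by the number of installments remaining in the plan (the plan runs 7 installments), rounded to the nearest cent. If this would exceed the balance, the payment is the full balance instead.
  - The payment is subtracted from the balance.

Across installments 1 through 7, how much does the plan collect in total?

# | Opening | Interest | Payment | End bal
1 | $2,841.85 | $76.73 | $416.94 | $2,501.64
2 | $2,501.64 | $67.54 | $428.20 | $2,140.98
3 | $2,140.98 | $57.81 | $439.76 | $1,759.03
4 | $1,759.03 | $47.49 | $451.63 | $1,354.89
5 | $1,354.89 | $36.58 | $463.82 | $927.65
6 | $927.65 | $25.05 | $476.35 | $476.35
7 | $476.35 | $12.86 | $489.21 | $0.00
Total paid: $3,165.91

$3,165.91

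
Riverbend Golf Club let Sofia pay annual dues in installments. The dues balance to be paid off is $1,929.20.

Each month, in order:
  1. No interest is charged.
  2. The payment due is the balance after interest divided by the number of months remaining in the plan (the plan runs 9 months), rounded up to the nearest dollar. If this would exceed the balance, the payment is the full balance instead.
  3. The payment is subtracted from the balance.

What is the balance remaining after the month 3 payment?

Month 1: $1,929.20 − $215.00 → $1,714.20
Month 2: $1,714.20 − $215.00 → $1,499.20
Month 3: $1,499.20 − $215.00 → $1,284.20

$1,284.20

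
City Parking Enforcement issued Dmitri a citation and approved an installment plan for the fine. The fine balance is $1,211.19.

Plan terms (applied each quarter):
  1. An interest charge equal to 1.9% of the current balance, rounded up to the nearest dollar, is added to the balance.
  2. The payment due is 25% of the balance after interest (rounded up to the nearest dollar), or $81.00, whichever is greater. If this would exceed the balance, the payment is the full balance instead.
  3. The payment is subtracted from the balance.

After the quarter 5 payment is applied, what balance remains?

$315.19

Quarter 1: $1,211.19 +$24.00 interest = $1,235.19; pay $309.00 → $926.19
Quarter 2: $926.19 +$18.00 interest = $944.19; pay $237.00 → $707.19
Quarter 3: $707.19 +$14.00 interest = $721.19; pay $181.00 → $540.19
Quarter 4: $540.19 +$11.00 interest = $551.19; pay $138.00 → $413.19
Quarter 5: $413.19 +$8.00 interest = $421.19; pay $106.00 → $315.19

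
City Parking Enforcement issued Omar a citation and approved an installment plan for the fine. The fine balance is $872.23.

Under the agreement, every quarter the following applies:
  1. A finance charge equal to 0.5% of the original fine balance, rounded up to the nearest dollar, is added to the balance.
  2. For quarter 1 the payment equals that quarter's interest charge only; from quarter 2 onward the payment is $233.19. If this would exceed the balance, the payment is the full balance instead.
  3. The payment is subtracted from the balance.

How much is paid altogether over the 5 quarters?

$897.23

# | Opening | Interest | Payment | End bal
1 | $872.23 | $5.00 | $5.00 | $872.23
2 | $872.23 | $5.00 | $233.19 | $644.04
3 | $644.04 | $5.00 | $233.19 | $415.85
4 | $415.85 | $5.00 | $233.19 | $187.66
5 | $187.66 | $5.00 | $192.66 | $0.00
Total paid: $897.23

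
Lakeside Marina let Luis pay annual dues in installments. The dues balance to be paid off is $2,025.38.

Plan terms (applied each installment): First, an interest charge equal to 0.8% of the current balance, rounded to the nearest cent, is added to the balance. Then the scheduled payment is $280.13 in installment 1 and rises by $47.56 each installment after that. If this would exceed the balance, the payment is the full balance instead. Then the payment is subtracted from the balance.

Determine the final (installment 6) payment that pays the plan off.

# | Opening | Interest | Payment | End bal
1 | $2,025.38 | $16.20 | $280.13 | $1,761.45
2 | $1,761.45 | $14.09 | $327.69 | $1,447.85
3 | $1,447.85 | $11.58 | $375.25 | $1,084.18
4 | $1,084.18 | $8.67 | $422.81 | $670.04
5 | $670.04 | $5.36 | $470.37 | $205.03
6 | $205.03 | $1.64 | $206.67 | $0.00

$206.67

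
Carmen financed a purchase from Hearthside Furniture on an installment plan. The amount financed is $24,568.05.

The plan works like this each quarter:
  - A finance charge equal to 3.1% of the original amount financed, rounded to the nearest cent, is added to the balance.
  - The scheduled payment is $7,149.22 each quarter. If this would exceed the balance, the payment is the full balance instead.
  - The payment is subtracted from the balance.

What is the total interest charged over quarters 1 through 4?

# | Opening | Interest | Payment | End bal
1 | $24,568.05 | $761.61 | $7,149.22 | $18,180.44
2 | $18,180.44 | $761.61 | $7,149.22 | $11,792.83
3 | $11,792.83 | $761.61 | $7,149.22 | $5,405.22
4 | $5,405.22 | $761.61 | $6,166.83 | $0.00
Total interest: $761.61 + $761.61 + $761.61 + $761.61 = $3,046.44

$3,046.44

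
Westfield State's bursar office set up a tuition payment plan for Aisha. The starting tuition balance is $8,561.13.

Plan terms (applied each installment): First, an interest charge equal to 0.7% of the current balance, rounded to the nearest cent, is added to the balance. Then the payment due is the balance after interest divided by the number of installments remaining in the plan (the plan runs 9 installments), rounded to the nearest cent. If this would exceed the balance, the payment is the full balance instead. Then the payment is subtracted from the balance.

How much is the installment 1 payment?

# | Opening | Interest | Payment | End bal
1 | $8,561.13 | $59.93 | $957.90 | $7,663.16

$957.90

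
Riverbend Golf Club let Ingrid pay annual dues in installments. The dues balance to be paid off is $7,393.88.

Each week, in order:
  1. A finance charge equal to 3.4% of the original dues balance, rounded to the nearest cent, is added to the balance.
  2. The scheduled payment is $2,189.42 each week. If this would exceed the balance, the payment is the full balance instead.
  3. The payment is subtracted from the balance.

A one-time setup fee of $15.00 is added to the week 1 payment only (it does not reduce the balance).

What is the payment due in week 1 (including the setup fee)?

$2,204.42

Week 1: $7,393.88 +$251.39 interest = $7,645.27; pay $2,189.42 (+ $15.00 fee) → $5,455.85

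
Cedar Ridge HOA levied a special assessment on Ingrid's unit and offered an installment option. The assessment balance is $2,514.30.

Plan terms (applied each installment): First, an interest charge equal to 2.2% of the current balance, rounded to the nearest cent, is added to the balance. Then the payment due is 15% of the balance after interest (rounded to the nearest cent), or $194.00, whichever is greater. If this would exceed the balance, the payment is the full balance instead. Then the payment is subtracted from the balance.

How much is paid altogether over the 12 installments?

$2,838.83

Installment 1: opening $2,514.30; interest $55.31 → $2,569.61; payment $385.44; balance $2,184.17
Installment 2: opening $2,184.17; interest $48.05 → $2,232.22; payment $334.83; balance $1,897.39
Installment 3: opening $1,897.39; interest $41.74 → $1,939.13; payment $290.87; balance $1,648.26
Installment 4: opening $1,648.26; interest $36.26 → $1,684.52; payment $252.68; balance $1,431.84
Installment 5: opening $1,431.84; interest $31.50 → $1,463.34; payment $219.50; balance $1,243.84
Installment 6: opening $1,243.84; interest $27.36 → $1,271.20; payment $194.00; balance $1,077.20
Installment 7: opening $1,077.20; interest $23.70 → $1,100.90; payment $194.00; balance $906.90
Installment 8: opening $906.90; interest $19.95 → $926.85; payment $194.00; balance $732.85
Installment 9: opening $732.85; interest $16.12 → $748.97; payment $194.00; balance $554.97
Installment 10: opening $554.97; interest $12.21 → $567.18; payment $194.00; balance $373.18
Installment 11: opening $373.18; interest $8.21 → $381.39; payment $194.00; balance $187.39
Installment 12: opening $187.39; interest $4.12 → $191.51; payment $191.51; balance $0.00
Total paid: $2,838.83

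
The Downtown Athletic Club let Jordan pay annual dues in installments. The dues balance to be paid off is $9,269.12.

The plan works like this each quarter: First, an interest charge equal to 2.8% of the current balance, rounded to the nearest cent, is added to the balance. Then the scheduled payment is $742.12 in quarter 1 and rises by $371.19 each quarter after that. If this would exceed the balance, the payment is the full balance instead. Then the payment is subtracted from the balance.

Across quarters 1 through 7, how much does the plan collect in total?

Quarter 1: opening $9,269.12; interest $259.54 → $9,528.66; payment $742.12; balance $8,786.54
Quarter 2: opening $8,786.54; interest $246.02 → $9,032.56; payment $1,113.31; balance $7,919.25
Quarter 3: opening $7,919.25; interest $221.74 → $8,140.99; payment $1,484.50; balance $6,656.49
Quarter 4: opening $6,656.49; interest $186.38 → $6,842.87; payment $1,855.69; balance $4,987.18
Quarter 5: opening $4,987.18; interest $139.64 → $5,126.82; payment $2,226.88; balance $2,899.94
Quarter 6: opening $2,899.94; interest $81.20 → $2,981.14; payment $2,598.07; balance $383.07
Quarter 7: opening $383.07; interest $10.73 → $393.80; payment $393.80; balance $0.00
Total paid: $10,414.37

$10,414.37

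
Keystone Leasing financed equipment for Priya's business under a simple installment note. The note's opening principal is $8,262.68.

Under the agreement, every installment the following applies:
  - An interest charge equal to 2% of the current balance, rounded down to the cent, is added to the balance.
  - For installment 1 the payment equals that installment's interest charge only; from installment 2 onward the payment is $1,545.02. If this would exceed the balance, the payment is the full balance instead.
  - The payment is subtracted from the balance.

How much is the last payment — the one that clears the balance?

Installment 1: $8,262.68 +$165.25 interest = $8,427.93; pay $165.25 → $8,262.68
Installment 2: $8,262.68 +$165.25 interest = $8,427.93; pay $1,545.02 → $6,882.91
Installment 3: $6,882.91 +$137.65 interest = $7,020.56; pay $1,545.02 → $5,475.54
Installment 4: $5,475.54 +$109.51 interest = $5,585.05; pay $1,545.02 → $4,040.03
Installment 5: $4,040.03 +$80.80 interest = $4,120.83; pay $1,545.02 → $2,575.81
Installment 6: $2,575.81 +$51.51 interest = $2,627.32; pay $1,545.02 → $1,082.30
Installment 7: $1,082.30 +$21.64 interest = $1,103.94; pay $1,103.94 → $0.00

$1,103.94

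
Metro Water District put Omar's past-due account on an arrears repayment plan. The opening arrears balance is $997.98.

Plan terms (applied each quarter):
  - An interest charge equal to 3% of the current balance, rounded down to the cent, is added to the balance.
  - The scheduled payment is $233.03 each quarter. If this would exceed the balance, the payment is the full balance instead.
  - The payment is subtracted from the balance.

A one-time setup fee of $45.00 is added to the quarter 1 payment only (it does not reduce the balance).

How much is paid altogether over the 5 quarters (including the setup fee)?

$1,129.86

Quarter 1: opening $997.98; interest $29.93 → $1,027.91; payment $233.03 (+ $45.00 fee); balance $794.88
Quarter 2: opening $794.88; interest $23.84 → $818.72; payment $233.03; balance $585.69
Quarter 3: opening $585.69; interest $17.57 → $603.26; payment $233.03; balance $370.23
Quarter 4: opening $370.23; interest $11.10 → $381.33; payment $233.03; balance $148.30
Quarter 5: opening $148.30; interest $4.44 → $152.74; payment $152.74; balance $0.00
Total paid: $1,129.86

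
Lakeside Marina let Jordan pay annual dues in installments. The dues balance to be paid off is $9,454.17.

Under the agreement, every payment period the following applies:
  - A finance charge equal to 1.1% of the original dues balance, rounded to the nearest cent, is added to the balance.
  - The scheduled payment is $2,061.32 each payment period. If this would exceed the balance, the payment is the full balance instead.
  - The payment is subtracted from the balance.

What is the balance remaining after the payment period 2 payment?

$5,539.53

Payment period 1: $9,454.17 +$104.00 interest = $9,558.17; pay $2,061.32 → $7,496.85
Payment period 2: $7,496.85 +$104.00 interest = $7,600.85; pay $2,061.32 → $5,539.53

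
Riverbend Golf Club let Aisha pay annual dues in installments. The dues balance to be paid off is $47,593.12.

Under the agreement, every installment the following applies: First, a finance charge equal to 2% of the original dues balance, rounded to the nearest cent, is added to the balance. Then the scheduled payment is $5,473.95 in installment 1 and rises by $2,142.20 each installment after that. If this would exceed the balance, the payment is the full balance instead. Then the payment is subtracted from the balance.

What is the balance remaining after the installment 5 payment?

$3,560.67

Installment 1: $47,593.12 +$951.86 interest = $48,544.98; pay $5,473.95 → $43,071.03
Installment 2: $43,071.03 +$951.86 interest = $44,022.89; pay $7,616.15 → $36,406.74
Installment 3: $36,406.74 +$951.86 interest = $37,358.60; pay $9,758.35 → $27,600.25
Installment 4: $27,600.25 +$951.86 interest = $28,552.11; pay $11,900.55 → $16,651.56
Installment 5: $16,651.56 +$951.86 interest = $17,603.42; pay $14,042.75 → $3,560.67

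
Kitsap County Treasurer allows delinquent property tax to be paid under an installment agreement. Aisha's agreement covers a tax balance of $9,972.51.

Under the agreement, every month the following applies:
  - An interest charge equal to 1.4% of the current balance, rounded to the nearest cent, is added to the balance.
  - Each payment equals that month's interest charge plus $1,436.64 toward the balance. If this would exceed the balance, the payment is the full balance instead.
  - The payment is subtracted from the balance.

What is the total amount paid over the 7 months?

Month 1: opening $9,972.51; interest $139.62 → $10,112.13; payment $1,576.26; balance $8,535.87
Month 2: opening $8,535.87; interest $119.50 → $8,655.37; payment $1,556.14; balance $7,099.23
Month 3: opening $7,099.23; interest $99.39 → $7,198.62; payment $1,536.03; balance $5,662.59
Month 4: opening $5,662.59; interest $79.28 → $5,741.87; payment $1,515.92; balance $4,225.95
Month 5: opening $4,225.95; interest $59.16 → $4,285.11; payment $1,495.80; balance $2,789.31
Month 6: opening $2,789.31; interest $39.05 → $2,828.36; payment $1,475.69; balance $1,352.67
Month 7: opening $1,352.67; interest $18.94 → $1,371.61; payment $1,371.61; balance $0.00
Total paid: $10,527.45

$10,527.45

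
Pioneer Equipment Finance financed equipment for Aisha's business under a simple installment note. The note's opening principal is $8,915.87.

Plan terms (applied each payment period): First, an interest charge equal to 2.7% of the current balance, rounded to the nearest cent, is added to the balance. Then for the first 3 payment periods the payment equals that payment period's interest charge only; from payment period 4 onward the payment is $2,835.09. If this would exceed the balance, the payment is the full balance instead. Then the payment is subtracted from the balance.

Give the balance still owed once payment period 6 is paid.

Payment period 1: opening $8,915.87; interest $240.73 → $9,156.60; payment $240.73; balance $8,915.87
Payment period 2: opening $8,915.87; interest $240.73 → $9,156.60; payment $240.73; balance $8,915.87
Payment period 3: opening $8,915.87; interest $240.73 → $9,156.60; payment $240.73; balance $8,915.87
Payment period 4: opening $8,915.87; interest $240.73 → $9,156.60; payment $2,835.09; balance $6,321.51
Payment period 5: opening $6,321.51; interest $170.68 → $6,492.19; payment $2,835.09; balance $3,657.10
Payment period 6: opening $3,657.10; interest $98.74 → $3,755.84; payment $2,835.09; balance $920.75

$920.75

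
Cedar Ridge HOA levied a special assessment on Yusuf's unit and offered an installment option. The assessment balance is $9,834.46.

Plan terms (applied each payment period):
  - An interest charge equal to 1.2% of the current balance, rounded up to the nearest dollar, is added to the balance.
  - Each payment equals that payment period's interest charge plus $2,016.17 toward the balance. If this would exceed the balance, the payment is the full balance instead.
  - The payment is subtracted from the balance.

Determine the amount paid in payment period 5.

Payment period 1: opening $9,834.46; interest $119.00 → $9,953.46; payment $2,135.17; balance $7,818.29
Payment period 2: opening $7,818.29; interest $94.00 → $7,912.29; payment $2,110.17; balance $5,802.12
Payment period 3: opening $5,802.12; interest $70.00 → $5,872.12; payment $2,086.17; balance $3,785.95
Payment period 4: opening $3,785.95; interest $46.00 → $3,831.95; payment $2,062.17; balance $1,769.78
Payment period 5: opening $1,769.78; interest $22.00 → $1,791.78; payment $1,791.78; balance $0.00

$1,791.78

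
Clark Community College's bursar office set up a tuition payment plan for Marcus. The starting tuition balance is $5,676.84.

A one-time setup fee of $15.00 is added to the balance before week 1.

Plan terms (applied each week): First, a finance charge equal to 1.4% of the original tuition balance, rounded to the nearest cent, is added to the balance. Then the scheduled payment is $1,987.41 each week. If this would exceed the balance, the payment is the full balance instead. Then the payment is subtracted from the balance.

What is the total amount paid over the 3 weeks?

$5,930.28

# | Opening | Interest | Payment | End bal
1 | $5,691.84 | $79.48 | $1,987.41 | $3,783.91
2 | $3,783.91 | $79.48 | $1,987.41 | $1,875.98
3 | $1,875.98 | $79.48 | $1,955.46 | $0.00
Total paid: $5,930.28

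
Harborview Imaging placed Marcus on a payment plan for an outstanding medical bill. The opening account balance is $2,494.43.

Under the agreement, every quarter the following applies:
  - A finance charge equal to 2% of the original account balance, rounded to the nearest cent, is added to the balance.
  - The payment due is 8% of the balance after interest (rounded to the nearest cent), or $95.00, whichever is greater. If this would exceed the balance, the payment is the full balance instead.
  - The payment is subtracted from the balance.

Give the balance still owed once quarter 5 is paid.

Quarter 1: opening $2,494.43; interest $49.89 → $2,544.32; payment $203.55; balance $2,340.77
Quarter 2: opening $2,340.77; interest $49.89 → $2,390.66; payment $191.25; balance $2,199.41
Quarter 3: opening $2,199.41; interest $49.89 → $2,249.30; payment $179.94; balance $2,069.36
Quarter 4: opening $2,069.36; interest $49.89 → $2,119.25; payment $169.54; balance $1,949.71
Quarter 5: opening $1,949.71; interest $49.89 → $1,999.60; payment $159.97; balance $1,839.63

$1,839.63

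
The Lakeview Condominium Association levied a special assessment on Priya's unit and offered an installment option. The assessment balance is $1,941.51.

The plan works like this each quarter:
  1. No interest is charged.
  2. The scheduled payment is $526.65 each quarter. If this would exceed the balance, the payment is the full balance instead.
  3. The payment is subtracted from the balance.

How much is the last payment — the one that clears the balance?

Quarter 1: opening $1,941.51; payment $526.65; balance $1,414.86
Quarter 2: opening $1,414.86; payment $526.65; balance $888.21
Quarter 3: opening $888.21; payment $526.65; balance $361.56
Quarter 4: opening $361.56; payment $361.56; balance $0.00

$361.56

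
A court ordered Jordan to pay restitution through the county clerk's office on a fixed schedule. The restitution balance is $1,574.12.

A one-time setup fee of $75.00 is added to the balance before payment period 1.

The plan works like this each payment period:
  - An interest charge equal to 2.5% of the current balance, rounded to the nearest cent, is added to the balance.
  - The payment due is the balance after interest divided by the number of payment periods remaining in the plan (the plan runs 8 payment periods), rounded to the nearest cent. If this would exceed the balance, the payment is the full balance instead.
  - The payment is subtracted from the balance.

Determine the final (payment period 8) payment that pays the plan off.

# | Opening | Interest | Payment | End bal
1 | $1,649.12 | $41.23 | $211.29 | $1,479.06
2 | $1,479.06 | $36.98 | $216.58 | $1,299.46
3 | $1,299.46 | $32.49 | $221.99 | $1,109.96
4 | $1,109.96 | $27.75 | $227.54 | $910.17
5 | $910.17 | $22.75 | $233.23 | $699.69
6 | $699.69 | $17.49 | $239.06 | $478.12
7 | $478.12 | $11.95 | $245.04 | $245.03
8 | $245.03 | $6.13 | $251.16 | $0.00

$251.16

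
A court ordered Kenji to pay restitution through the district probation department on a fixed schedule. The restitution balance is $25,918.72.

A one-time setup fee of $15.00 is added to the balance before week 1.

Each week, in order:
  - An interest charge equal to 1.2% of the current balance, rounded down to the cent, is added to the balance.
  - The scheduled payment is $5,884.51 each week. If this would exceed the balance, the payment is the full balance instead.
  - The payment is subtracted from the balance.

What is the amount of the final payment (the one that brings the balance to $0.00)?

Week 1: opening $25,933.72; interest $311.20 → $26,244.92; payment $5,884.51; balance $20,360.41
Week 2: opening $20,360.41; interest $244.32 → $20,604.73; payment $5,884.51; balance $14,720.22
Week 3: opening $14,720.22; interest $176.64 → $14,896.86; payment $5,884.51; balance $9,012.35
Week 4: opening $9,012.35; interest $108.14 → $9,120.49; payment $5,884.51; balance $3,235.98
Week 5: opening $3,235.98; interest $38.83 → $3,274.81; payment $3,274.81; balance $0.00

$3,274.81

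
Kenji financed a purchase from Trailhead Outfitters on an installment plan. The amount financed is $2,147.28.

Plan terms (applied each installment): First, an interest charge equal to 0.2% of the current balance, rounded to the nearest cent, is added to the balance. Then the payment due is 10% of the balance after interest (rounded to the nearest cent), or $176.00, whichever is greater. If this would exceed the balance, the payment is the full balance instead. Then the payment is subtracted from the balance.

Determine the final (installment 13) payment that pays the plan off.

# | Opening | Interest | Payment | End bal
1 | $2,147.28 | $4.29 | $215.16 | $1,936.41
2 | $1,936.41 | $3.87 | $194.03 | $1,746.25
3 | $1,746.25 | $3.49 | $176.00 | $1,573.74
4 | $1,573.74 | $3.15 | $176.00 | $1,400.89
5 | $1,400.89 | $2.80 | $176.00 | $1,227.69
6 | $1,227.69 | $2.46 | $176.00 | $1,054.15
7 | $1,054.15 | $2.11 | $176.00 | $880.26
8 | $880.26 | $1.76 | $176.00 | $706.02
9 | $706.02 | $1.41 | $176.00 | $531.43
10 | $531.43 | $1.06 | $176.00 | $356.49
11 | $356.49 | $0.71 | $176.00 | $181.20
12 | $181.20 | $0.36 | $176.00 | $5.56
13 | $5.56 | $0.01 | $5.57 | $0.00

$5.57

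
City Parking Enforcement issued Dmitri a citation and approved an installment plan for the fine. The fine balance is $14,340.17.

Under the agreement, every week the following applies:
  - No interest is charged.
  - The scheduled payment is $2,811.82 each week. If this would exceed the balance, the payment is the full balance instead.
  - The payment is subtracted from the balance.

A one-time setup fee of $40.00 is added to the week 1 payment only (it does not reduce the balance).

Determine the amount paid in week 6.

$281.07

# | Opening | Payment | Fee | End bal
1 | $14,340.17 | $2,811.82 | $40.00 | $11,528.35
2 | $11,528.35 | $2,811.82 | — | $8,716.53
3 | $8,716.53 | $2,811.82 | — | $5,904.71
4 | $5,904.71 | $2,811.82 | — | $3,092.89
5 | $3,092.89 | $2,811.82 | — | $281.07
6 | $281.07 | $281.07 | — | $0.00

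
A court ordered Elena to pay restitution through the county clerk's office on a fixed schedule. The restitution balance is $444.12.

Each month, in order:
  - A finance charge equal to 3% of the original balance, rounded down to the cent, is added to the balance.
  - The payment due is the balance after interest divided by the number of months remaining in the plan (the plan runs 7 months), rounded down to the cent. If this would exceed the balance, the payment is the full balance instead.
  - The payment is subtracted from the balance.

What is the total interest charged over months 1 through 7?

Month 1: $444.12 +$13.32 interest = $457.44; pay $65.34 → $392.10
Month 2: $392.10 +$13.32 interest = $405.42; pay $67.57 → $337.85
Month 3: $337.85 +$13.32 interest = $351.17; pay $70.23 → $280.94
Month 4: $280.94 +$13.32 interest = $294.26; pay $73.56 → $220.70
Month 5: $220.70 +$13.32 interest = $234.02; pay $78.00 → $156.02
Month 6: $156.02 +$13.32 interest = $169.34; pay $84.67 → $84.67
Month 7: $84.67 +$13.32 interest = $97.99; pay $97.99 → $0.00
Total interest: $13.32 + $13.32 + $13.32 + $13.32 + $13.32 + $13.32 + $13.32 = $93.24

$93.24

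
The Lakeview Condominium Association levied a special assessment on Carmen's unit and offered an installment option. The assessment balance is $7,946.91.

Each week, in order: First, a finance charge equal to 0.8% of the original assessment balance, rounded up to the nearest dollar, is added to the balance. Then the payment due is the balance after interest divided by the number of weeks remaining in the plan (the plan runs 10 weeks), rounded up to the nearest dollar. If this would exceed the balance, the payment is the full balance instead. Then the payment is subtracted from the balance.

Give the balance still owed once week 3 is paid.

# | Opening | Interest | Payment | End bal
1 | $7,946.91 | $64.00 | $802.00 | $7,208.91
2 | $7,208.91 | $64.00 | $809.00 | $6,463.91
3 | $6,463.91 | $64.00 | $816.00 | $5,711.91

$5,711.91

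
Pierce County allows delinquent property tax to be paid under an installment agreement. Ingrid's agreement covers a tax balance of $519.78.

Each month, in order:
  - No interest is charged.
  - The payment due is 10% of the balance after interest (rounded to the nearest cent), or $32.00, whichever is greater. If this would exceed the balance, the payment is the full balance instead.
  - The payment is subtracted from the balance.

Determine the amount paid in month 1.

$51.98

Month 1: opening $519.78; payment $51.98; balance $467.80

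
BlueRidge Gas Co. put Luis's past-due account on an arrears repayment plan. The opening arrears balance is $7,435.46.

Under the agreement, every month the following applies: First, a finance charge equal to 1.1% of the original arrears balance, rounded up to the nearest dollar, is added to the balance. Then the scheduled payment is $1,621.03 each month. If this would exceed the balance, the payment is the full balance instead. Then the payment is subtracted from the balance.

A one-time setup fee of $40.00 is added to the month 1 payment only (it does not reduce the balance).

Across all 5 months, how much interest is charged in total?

Month 1: $7,435.46 +$82.00 interest = $7,517.46; pay $1,621.03 (+ $40.00 fee) → $5,896.43
Month 2: $5,896.43 +$82.00 interest = $5,978.43; pay $1,621.03 → $4,357.40
Month 3: $4,357.40 +$82.00 interest = $4,439.40; pay $1,621.03 → $2,818.37
Month 4: $2,818.37 +$82.00 interest = $2,900.37; pay $1,621.03 → $1,279.34
Month 5: $1,279.34 +$82.00 interest = $1,361.34; pay $1,361.34 → $0.00
Total interest: $82.00 + $82.00 + $82.00 + $82.00 + $82.00 = $410.00

$410.00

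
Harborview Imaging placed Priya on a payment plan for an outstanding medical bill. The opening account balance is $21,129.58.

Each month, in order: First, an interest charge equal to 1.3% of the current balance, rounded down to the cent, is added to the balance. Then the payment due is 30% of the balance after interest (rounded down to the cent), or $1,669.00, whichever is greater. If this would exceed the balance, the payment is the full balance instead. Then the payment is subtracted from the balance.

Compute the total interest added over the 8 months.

$857.41

Month 1: $21,129.58 +$274.68 interest = $21,404.26; pay $6,421.27 → $14,982.99
Month 2: $14,982.99 +$194.77 interest = $15,177.76; pay $4,553.32 → $10,624.44
Month 3: $10,624.44 +$138.11 interest = $10,762.55; pay $3,228.76 → $7,533.79
Month 4: $7,533.79 +$97.93 interest = $7,631.72; pay $2,289.51 → $5,342.21
Month 5: $5,342.21 +$69.44 interest = $5,411.65; pay $1,669.00 → $3,742.65
Month 6: $3,742.65 +$48.65 interest = $3,791.30; pay $1,669.00 → $2,122.30
Month 7: $2,122.30 +$27.58 interest = $2,149.88; pay $1,669.00 → $480.88
Month 8: $480.88 +$6.25 interest = $487.13; pay $487.13 → $0.00
Total interest: $274.68 + $194.77 + $138.11 + $97.93 + $69.44 + $48.65 + $27.58 + $6.25 = $857.41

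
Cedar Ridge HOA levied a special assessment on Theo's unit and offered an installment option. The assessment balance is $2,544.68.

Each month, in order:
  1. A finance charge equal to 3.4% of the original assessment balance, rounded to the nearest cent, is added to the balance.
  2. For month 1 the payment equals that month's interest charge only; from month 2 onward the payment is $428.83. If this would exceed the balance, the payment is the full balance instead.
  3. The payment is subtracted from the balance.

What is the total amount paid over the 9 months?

Month 1: opening $2,544.68; interest $86.52 → $2,631.20; payment $86.52; balance $2,544.68
Month 2: opening $2,544.68; interest $86.52 → $2,631.20; payment $428.83; balance $2,202.37
Month 3: opening $2,202.37; interest $86.52 → $2,288.89; payment $428.83; balance $1,860.06
Month 4: opening $1,860.06; interest $86.52 → $1,946.58; payment $428.83; balance $1,517.75
Month 5: opening $1,517.75; interest $86.52 → $1,604.27; payment $428.83; balance $1,175.44
Month 6: opening $1,175.44; interest $86.52 → $1,261.96; payment $428.83; balance $833.13
Month 7: opening $833.13; interest $86.52 → $919.65; payment $428.83; balance $490.82
Month 8: opening $490.82; interest $86.52 → $577.34; payment $428.83; balance $148.51
Month 9: opening $148.51; interest $86.52 → $235.03; payment $235.03; balance $0.00
Total paid: $3,323.36

$3,323.36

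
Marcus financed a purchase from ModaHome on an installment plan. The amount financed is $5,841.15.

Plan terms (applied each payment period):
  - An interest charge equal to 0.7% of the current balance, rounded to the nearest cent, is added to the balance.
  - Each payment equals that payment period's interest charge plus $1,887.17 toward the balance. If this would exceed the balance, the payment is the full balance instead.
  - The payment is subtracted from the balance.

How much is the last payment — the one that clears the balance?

$180.90

Payment period 1: $5,841.15 +$40.89 interest = $5,882.04; pay $1,928.06 → $3,953.98
Payment period 2: $3,953.98 +$27.68 interest = $3,981.66; pay $1,914.85 → $2,066.81
Payment period 3: $2,066.81 +$14.47 interest = $2,081.28; pay $1,901.64 → $179.64
Payment period 4: $179.64 +$1.26 interest = $180.90; pay $180.90 → $0.00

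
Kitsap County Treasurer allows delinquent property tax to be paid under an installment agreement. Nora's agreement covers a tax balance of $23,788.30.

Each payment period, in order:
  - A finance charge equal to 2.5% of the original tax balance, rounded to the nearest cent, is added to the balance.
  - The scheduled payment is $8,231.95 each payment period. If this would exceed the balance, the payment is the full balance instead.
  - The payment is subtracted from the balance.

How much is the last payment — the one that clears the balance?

Payment period 1: $23,788.30 +$594.71 interest = $24,383.01; pay $8,231.95 → $16,151.06
Payment period 2: $16,151.06 +$594.71 interest = $16,745.77; pay $8,231.95 → $8,513.82
Payment period 3: $8,513.82 +$594.71 interest = $9,108.53; pay $8,231.95 → $876.58
Payment period 4: $876.58 +$594.71 interest = $1,471.29; pay $1,471.29 → $0.00

$1,471.29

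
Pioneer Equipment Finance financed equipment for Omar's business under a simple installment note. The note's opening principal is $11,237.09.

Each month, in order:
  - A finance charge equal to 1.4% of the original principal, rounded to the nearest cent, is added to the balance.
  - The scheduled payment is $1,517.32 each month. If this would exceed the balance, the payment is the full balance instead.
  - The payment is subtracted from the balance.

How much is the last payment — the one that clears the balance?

# | Opening | Interest | Payment | End bal
1 | $11,237.09 | $157.32 | $1,517.32 | $9,877.09
2 | $9,877.09 | $157.32 | $1,517.32 | $8,517.09
3 | $8,517.09 | $157.32 | $1,517.32 | $7,157.09
4 | $7,157.09 | $157.32 | $1,517.32 | $5,797.09
5 | $5,797.09 | $157.32 | $1,517.32 | $4,437.09
6 | $4,437.09 | $157.32 | $1,517.32 | $3,077.09
7 | $3,077.09 | $157.32 | $1,517.32 | $1,717.09
8 | $1,717.09 | $157.32 | $1,517.32 | $357.09
9 | $357.09 | $157.32 | $514.41 | $0.00

$514.41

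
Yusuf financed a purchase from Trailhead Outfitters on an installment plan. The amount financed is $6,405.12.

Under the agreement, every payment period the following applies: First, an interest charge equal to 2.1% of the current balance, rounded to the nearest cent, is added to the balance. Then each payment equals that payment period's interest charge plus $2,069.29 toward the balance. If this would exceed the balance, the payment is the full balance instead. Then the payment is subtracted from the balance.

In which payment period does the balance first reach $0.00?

4

Payment period 1: opening $6,405.12; interest $134.51 → $6,539.63; payment $2,203.80; balance $4,335.83
Payment period 2: opening $4,335.83; interest $91.05 → $4,426.88; payment $2,160.34; balance $2,266.54
Payment period 3: opening $2,266.54; interest $47.60 → $2,314.14; payment $2,116.89; balance $197.25
Payment period 4: opening $197.25; interest $4.14 → $201.39; payment $201.39; balance $0.00
Balance reaches $0.00 in payment period 4.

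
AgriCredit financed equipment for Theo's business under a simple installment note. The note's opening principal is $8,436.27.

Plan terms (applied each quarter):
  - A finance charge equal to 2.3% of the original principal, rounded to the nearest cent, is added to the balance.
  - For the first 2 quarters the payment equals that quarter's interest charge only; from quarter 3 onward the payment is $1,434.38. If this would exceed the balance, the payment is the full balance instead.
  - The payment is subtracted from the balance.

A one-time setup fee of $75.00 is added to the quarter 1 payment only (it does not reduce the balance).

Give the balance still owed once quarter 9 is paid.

$0.00

# | Opening | Interest | Payment | Fee | End bal
1 | $8,436.27 | $194.03 | $194.03 | $75.00 | $8,436.27
2 | $8,436.27 | $194.03 | $194.03 | — | $8,436.27
3 | $8,436.27 | $194.03 | $1,434.38 | — | $7,195.92
4 | $7,195.92 | $194.03 | $1,434.38 | — | $5,955.57
5 | $5,955.57 | $194.03 | $1,434.38 | — | $4,715.22
6 | $4,715.22 | $194.03 | $1,434.38 | — | $3,474.87
7 | $3,474.87 | $194.03 | $1,434.38 | — | $2,234.52
8 | $2,234.52 | $194.03 | $1,434.38 | — | $994.17
9 | $994.17 | $194.03 | $1,188.20 | — | $0.00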